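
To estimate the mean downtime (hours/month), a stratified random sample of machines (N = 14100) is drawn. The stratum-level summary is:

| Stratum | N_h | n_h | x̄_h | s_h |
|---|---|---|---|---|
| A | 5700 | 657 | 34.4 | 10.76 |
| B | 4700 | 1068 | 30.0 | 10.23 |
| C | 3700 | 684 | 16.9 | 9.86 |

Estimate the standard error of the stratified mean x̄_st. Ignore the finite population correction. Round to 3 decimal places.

V̂(x̄_st) = Σ W_h² s_h²/n_h, with W_h = N_h/N and N = 14100:
  stratum A: (5700/14100)²·10.76²/657 = 0.0287986
  stratum B: (4700/14100)²·10.23²/1068 = 0.0108877
  stratum C: (3700/14100)²·9.86²/684 = 0.0097873
V̂(x̄_st) = 0.0494736
SE(x̄_st) = √0.0494736 = 0.222427

SE(x̄_st) ≈ 0.222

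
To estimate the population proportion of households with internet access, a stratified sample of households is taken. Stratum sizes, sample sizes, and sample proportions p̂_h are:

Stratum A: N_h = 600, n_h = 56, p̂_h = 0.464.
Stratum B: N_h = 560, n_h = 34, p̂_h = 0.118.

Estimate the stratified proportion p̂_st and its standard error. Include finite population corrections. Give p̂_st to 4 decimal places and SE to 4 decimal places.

p̂_st ≈ 0.2970, SE ≈ 0.0423

N = 1160; stratum weights W_h = N_h/N.
p̂_st = Σ W_h p̂_h = (600·0.464 + 560·0.118)/1160 = 0.29697
V̂(p̂_st) = Σ W_h² (1 − n_h/N_h) p̂_h(1−p̂_h)/(n_h−1):
  stratum A: (600/1160)²·(1 − 56/600)·0.464·0.536/55 = 0.00109687
  stratum B: (560/1160)²·(1 − 34/560)·0.118·0.882/33 = 0.00069039
V̂(p̂_st) = 0.00178726; SE = √V̂ = 0.042276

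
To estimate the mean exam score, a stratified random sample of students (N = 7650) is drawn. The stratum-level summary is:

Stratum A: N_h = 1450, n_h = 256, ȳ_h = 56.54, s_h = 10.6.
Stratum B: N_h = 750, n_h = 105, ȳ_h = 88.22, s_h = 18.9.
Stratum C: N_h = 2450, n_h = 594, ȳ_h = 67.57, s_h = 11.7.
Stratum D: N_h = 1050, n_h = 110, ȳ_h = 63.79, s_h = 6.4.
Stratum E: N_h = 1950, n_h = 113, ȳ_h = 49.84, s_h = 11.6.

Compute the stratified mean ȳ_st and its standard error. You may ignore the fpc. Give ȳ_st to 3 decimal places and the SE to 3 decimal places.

ȳ_st ≈ 62.466, SE ≈ 0.396

ȳ_st = Σ W_h ȳ_h = (1450·56.54 + 750·88.22 + 2450·67.57 + 1050·63.79 + 1950·49.84)/7650 = 62.46562
V̂(ȳ_st) = Σ W_h² s_h²/n_h, with W_h = N_h/N and N = 7650:
  stratum A: (1450/7650)²·10.6²/256 = 0.0157683
  stratum B: (750/7650)²·18.9²/105 = 0.032699
  stratum C: (2450/7650)²·11.7²/594 = 0.0236371
  stratum D: (1050/7650)²·6.4²/110 = 0.00701492
  stratum E: (1950/7650)²·11.6²/113 = 0.077372
V̂(ȳ_st) = 0.156491
SE(ȳ_st) = √0.156491 = 0.39559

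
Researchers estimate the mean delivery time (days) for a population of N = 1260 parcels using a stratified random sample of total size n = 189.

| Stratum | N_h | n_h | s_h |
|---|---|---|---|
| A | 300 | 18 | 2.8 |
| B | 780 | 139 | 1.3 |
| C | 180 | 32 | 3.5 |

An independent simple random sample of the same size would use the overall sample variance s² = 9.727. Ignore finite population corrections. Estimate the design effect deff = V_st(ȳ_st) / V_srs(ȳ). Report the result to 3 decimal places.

deff ≈ 0.722

V̂(ȳ_st) = Σ W_h² s_h²/n_h, with W_h = N_h/N and N = 1260:
  stratum A: (300/1260)²·2.8²/18 = 0.0246914
  stratum B: (780/1260)²·1.3²/139 = 0.00465929
  stratum C: (180/1260)²·3.5²/32 = 0.0078125
V_st = 0.0371632
V_srs = s²/n = 9.727/189 = 0.0514656
deff = V_st / V_srs = 0.0371632/0.0514656 = 0.7221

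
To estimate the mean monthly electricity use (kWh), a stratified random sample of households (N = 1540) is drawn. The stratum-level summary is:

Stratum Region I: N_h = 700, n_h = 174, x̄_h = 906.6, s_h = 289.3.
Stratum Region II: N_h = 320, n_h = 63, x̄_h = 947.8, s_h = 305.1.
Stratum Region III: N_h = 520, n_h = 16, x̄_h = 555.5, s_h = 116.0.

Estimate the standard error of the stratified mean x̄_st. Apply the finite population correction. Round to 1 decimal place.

SE(x̄_st) ≈ 14.8

V̂(x̄_st) = Σ W_h² (1 − n_h/N_h) s_h²/n_h, with W_h = N_h/N and N = 1540:
  stratum Region I: (700/1540)²·(1 − 174/700)·289.3²/174 = 74.6775
  stratum Region II: (320/1540)²·(1 − 63/320)·305.1²/63 = 51.2372
  stratum Region III: (520/1540)²·(1 − 16/520)·116.0²/16 = 92.937
V̂(x̄_st) = 218.852
SE(x̄_st) = √218.852 = 14.7936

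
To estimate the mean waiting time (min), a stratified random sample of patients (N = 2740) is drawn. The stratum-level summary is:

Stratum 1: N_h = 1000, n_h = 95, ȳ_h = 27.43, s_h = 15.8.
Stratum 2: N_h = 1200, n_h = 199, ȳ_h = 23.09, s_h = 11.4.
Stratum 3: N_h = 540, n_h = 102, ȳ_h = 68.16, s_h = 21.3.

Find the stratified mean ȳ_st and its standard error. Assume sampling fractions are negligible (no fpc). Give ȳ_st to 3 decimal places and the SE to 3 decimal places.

ȳ_st = Σ W_h ȳ_h = (1000·27.43 + 1200·23.09 + 540·68.16)/2740 = 33.55635
V̂(ȳ_st) = Σ W_h² s_h²/n_h, with W_h = N_h/N and N = 2740:
  stratum 1: (1000/2740)²·15.8²/95 = 0.350017
  stratum 2: (1200/2740)²·11.4²/199 = 0.125262
  stratum 3: (540/2740)²·21.3²/102 = 0.172761
V̂(ȳ_st) = 0.64804
SE(ȳ_st) = √0.64804 = 0.805009

ȳ_st ≈ 33.556, SE ≈ 0.805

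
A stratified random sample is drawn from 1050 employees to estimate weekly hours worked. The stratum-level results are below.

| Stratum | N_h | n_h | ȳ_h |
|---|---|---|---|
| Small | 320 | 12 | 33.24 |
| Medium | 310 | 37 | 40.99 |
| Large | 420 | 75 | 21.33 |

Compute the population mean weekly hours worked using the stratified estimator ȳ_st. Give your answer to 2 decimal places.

ȳ_st ≈ 30.76

N = Σ N_h = 1050. Stratum weights W_h = N_h/N.
ȳ_st = (320·33.24 + 310·40.99 + 420·21.33) / 1050 = 30.7641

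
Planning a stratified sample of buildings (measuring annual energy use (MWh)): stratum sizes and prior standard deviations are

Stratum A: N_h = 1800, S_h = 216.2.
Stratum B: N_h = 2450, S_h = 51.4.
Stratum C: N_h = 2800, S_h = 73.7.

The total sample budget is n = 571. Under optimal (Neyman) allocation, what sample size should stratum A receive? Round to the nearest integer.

Neyman allocation: n_h = n · N_h S_h / Σ N_i S_i, with n = 571.
  stratum A: N_h·S_h = 1800·216.2 = 389160.00
  stratum B: N_h·S_h = 2450·51.4 = 125930.00
  stratum C: N_h·S_h = 2800·73.7 = 206360.00
Σ N_h S_h = 721450.00
n for stratum A = 571·389160.00/721450.00 = 308.005 → 308

308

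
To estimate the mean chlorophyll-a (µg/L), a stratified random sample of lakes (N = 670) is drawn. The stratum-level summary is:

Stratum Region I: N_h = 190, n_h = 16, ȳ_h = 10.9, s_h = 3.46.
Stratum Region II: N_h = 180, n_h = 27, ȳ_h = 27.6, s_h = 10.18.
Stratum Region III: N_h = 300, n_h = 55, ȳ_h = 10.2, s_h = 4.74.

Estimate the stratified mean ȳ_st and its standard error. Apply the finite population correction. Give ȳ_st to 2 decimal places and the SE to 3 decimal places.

ȳ_st = Σ W_h ȳ_h = (190·10.9 + 180·27.6 + 300·10.2)/670 = 15.07313
V̂(ȳ_st) = Σ W_h² (1 − n_h/N_h) s_h²/n_h, with W_h = N_h/N and N = 670:
  stratum Region I: (190/670)²·(1 − 16/190)·3.46²/16 = 0.0551043
  stratum Region II: (180/670)²·(1 − 27/180)·10.18²/27 = 0.235476
  stratum Region III: (300/670)²·(1 − 55/300)·4.74²/55 = 0.0668855
V̂(ȳ_st) = 0.357465
SE(ȳ_st) = √0.357465 = 0.597884

ȳ_st ≈ 15.07, SE ≈ 0.598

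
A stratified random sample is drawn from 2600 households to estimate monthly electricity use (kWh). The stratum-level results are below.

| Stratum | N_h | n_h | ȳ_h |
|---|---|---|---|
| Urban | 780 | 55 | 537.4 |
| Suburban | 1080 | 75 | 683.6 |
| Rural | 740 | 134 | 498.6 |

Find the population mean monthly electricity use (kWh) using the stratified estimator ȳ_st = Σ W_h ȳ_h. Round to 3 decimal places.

ȳ_st ≈ 587.086

N = Σ N_h = 2600. Stratum weights W_h = N_h/N.
ȳ_st = (780·537.4 + 1080·683.6 + 740·498.6) / 2600 = 587.08615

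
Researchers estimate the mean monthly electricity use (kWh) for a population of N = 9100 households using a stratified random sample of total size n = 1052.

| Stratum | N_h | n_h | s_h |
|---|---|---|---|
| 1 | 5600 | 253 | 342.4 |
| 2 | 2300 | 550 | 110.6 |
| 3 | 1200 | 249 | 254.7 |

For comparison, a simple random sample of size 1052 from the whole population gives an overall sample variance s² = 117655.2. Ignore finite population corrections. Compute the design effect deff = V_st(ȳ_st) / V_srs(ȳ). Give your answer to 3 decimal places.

deff ≈ 1.622

V̂(ȳ_st) = Σ W_h² s_h²/n_h, with W_h = N_h/N and N = 9100:
  stratum 1: (5600/9100)²·342.4²/253 = 175.485
  stratum 2: (2300/9100)²·110.6²/550 = 1.42076
  stratum 3: (1200/9100)²·254.7²/249 = 4.53042
V_st = 181.436
V_srs = s²/n = 117655.2/1052 = 111.84
deff = V_st / V_srs = 181.436/111.84 = 1.6223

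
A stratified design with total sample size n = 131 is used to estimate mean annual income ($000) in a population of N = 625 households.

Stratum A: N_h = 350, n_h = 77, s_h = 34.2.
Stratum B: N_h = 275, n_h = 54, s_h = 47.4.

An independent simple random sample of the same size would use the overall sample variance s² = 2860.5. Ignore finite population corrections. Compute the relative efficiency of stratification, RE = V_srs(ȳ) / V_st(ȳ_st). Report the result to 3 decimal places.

RE ≈ 1.703

V̂(ȳ_st) = Σ W_h² s_h²/n_h, with W_h = N_h/N and N = 625:
  stratum A: (350/625)²·34.2²/77 = 4.76362
  stratum B: (275/625)²·47.4²/54 = 8.05505
V_st = 12.8187
V_srs = s²/n = 2860.5/131 = 21.8359
Relative efficiency = V_srs / V_st = 21.8359/12.8187 = 1.7034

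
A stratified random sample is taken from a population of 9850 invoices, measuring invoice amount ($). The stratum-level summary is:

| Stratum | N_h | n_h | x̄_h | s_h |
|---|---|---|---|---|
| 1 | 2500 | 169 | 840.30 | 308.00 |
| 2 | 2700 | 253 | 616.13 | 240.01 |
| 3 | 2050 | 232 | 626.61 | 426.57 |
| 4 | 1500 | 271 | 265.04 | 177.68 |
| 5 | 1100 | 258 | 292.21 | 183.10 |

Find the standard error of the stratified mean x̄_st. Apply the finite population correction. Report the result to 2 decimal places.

SE(x̄_st) ≈ 9.10

V̂(x̄_st) = Σ W_h² (1 − n_h/N_h) s_h²/n_h, with W_h = N_h/N and N = 9850:
  stratum 1: (2500/9850)²·(1 − 169/2500)·308.00²/169 = 33.7151
  stratum 2: (2700/9850)²·(1 − 253/2700)·240.01²/253 = 15.5047
  stratum 3: (2050/9850)²·(1 − 232/2050)·426.57²/232 = 30.1278
  stratum 4: (1500/9850)²·(1 − 271/1500)·177.68²/271 = 2.21349
  stratum 5: (1100/9850)²·(1 − 258/1100)·183.10²/258 = 1.24048
V̂(x̄_st) = 82.8016
SE(x̄_st) = √82.8016 = 9.09954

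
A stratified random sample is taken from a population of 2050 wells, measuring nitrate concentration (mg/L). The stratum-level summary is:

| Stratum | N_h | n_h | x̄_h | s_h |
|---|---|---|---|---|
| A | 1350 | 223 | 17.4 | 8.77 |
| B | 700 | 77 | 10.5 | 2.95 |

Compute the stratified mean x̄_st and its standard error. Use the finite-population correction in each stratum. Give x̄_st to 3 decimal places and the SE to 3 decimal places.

x̄_st ≈ 15.044, SE ≈ 0.370

x̄_st = Σ W_h x̄_h = (1350·17.4 + 700·10.5)/2050 = 15.04390
V̂(x̄_st) = Σ W_h² (1 − n_h/N_h) s_h²/n_h, with W_h = N_h/N and N = 2050:
  stratum A: (1350/2050)²·(1 − 223/1350)·8.77²/223 = 0.124866
  stratum B: (700/2050)²·(1 − 77/700)·2.95²/77 = 0.0117282
V̂(x̄_st) = 0.136594
SE(x̄_st) = √0.136594 = 0.369587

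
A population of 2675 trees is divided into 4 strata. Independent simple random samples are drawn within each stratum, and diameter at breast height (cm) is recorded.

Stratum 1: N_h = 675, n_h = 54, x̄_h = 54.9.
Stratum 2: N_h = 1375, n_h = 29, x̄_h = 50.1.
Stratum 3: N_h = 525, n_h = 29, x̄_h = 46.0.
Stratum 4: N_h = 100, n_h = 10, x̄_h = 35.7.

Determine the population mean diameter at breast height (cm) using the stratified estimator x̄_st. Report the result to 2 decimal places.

x̄_st ≈ 49.97

N = Σ N_h = 2675. Stratum weights W_h = N_h/N.
x̄_st = (675·54.9 + 1375·50.1 + 525·46.0 + 100·35.7) / 2675 = 49.9682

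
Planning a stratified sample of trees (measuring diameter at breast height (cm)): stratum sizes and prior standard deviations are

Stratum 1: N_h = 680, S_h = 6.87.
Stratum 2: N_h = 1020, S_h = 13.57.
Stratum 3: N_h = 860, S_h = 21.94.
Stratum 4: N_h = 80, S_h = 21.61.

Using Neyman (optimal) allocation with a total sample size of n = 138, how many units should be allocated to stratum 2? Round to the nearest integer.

Neyman allocation: n_h = n · N_h S_h / Σ N_i S_i, with n = 138.
  stratum 1: N_h·S_h = 680·6.87 = 4671.60
  stratum 2: N_h·S_h = 1020·13.57 = 13841.40
  stratum 3: N_h·S_h = 860·21.94 = 18868.40
  stratum 4: N_h·S_h = 80·21.61 = 1728.80
Σ N_h S_h = 39110.20
n for stratum 2 = 138·13841.40/39110.20 = 48.839 → 49

49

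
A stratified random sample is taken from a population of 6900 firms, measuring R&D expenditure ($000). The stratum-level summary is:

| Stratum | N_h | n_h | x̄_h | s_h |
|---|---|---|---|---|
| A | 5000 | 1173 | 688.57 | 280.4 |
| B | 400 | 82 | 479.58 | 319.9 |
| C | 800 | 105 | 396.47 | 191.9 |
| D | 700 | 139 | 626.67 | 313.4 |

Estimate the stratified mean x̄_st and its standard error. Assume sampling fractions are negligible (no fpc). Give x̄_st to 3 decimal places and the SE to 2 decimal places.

x̄_st ≈ 636.308, SE ≈ 7.17

x̄_st = Σ W_h x̄_h = (5000·688.57 + 400·479.58 + 800·396.47 + 700·626.67)/6900 = 636.30826
V̂(x̄_st) = Σ W_h² s_h²/n_h, with W_h = N_h/N and N = 6900:
  stratum A: (5000/6900)²·280.4²/1173 = 35.1965
  stratum B: (400/6900)²·319.9²/82 = 4.19408
  stratum C: (800/6900)²·191.9²/105 = 4.71457
  stratum D: (700/6900)²·313.4²/139 = 7.27246
V̂(x̄_st) = 51.3776
SE(x̄_st) = √51.3776 = 7.16782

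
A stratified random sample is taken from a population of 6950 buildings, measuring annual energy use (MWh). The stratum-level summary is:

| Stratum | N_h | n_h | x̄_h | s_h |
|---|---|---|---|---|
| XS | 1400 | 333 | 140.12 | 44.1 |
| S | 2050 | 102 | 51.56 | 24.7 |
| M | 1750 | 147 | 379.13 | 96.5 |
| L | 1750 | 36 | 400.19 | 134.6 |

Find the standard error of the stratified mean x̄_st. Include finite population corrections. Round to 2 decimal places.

SE(x̄_st) ≈ 5.97

V̂(x̄_st) = Σ W_h² (1 − n_h/N_h) s_h²/n_h, with W_h = N_h/N and N = 6950:
  stratum XS: (1400/6950)²·(1 − 333/1400)·44.1²/333 = 0.180616
  stratum S: (2050/6950)²·(1 − 102/2050)·24.7²/102 = 0.494501
  stratum M: (1750/6950)²·(1 − 147/1750)·96.5²/147 = 3.67908
  stratum L: (1750/6950)²·(1 − 36/1750)·134.6²/36 = 31.2512
V̂(x̄_st) = 35.6054
SE(x̄_st) = √35.6054 = 5.96703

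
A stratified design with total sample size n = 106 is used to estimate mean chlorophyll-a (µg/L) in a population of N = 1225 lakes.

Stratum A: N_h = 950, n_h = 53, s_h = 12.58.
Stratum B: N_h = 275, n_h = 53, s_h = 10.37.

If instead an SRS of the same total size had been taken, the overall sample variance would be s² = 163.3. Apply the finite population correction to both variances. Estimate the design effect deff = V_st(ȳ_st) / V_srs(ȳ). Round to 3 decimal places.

V̂(ȳ_st) = Σ W_h² (1 − n_h/N_h) s_h²/n_h, with W_h = N_h/N and N = 1225:
  stratum A: (950/1225)²·(1 − 53/950)·12.58²/53 = 1.69562
  stratum B: (275/1225)²·(1 − 53/275)·10.37²/53 = 0.0825458
V_st = 1.77817
V_srs = (1 − 106/1225)·163.3/106 = 1.40726
deff = V_st / V_srs = 1.77817/1.40726 = 1.2636

deff ≈ 1.264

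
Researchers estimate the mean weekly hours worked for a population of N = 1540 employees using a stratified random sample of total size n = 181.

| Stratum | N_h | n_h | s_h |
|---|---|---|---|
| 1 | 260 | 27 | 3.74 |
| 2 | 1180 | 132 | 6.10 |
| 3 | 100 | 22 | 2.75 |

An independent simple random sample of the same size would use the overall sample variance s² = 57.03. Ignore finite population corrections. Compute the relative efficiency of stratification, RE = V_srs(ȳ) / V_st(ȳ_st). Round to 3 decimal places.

RE ≈ 1.734

V̂(ȳ_st) = Σ W_h² s_h²/n_h, with W_h = N_h/N and N = 1540:
  stratum 1: (260/1540)²·3.74²/27 = 0.0147667
  stratum 2: (1180/1540)²·6.10²/132 = 0.165504
  stratum 3: (100/1540)²·2.75²/22 = 0.00144944
V_st = 0.18172
V_srs = s²/n = 57.03/181 = 0.315083
Relative efficiency = V_srs / V_st = 0.315083/0.18172 = 1.7339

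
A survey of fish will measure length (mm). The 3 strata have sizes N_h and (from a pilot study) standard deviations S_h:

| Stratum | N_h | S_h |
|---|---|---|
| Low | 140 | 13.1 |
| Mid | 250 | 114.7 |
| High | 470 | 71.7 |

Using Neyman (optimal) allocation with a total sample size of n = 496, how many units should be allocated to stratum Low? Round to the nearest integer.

14

Neyman allocation: n_h = n · N_h S_h / Σ N_i S_i, with n = 496.
  stratum Low: N_h·S_h = 140·13.1 = 1834.00
  stratum Mid: N_h·S_h = 250·114.7 = 28675.00
  stratum High: N_h·S_h = 470·71.7 = 33699.00
Σ N_h S_h = 64208.00
n for stratum Low = 496·1834.00/64208.00 = 14.167 → 14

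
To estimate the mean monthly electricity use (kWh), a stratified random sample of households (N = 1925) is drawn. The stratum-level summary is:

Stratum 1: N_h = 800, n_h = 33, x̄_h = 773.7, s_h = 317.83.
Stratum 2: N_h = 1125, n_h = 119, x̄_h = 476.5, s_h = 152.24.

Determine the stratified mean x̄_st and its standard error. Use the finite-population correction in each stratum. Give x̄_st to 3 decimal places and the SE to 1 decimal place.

x̄_st = Σ W_h x̄_h = (800·773.7 + 1125·476.5)/1925 = 600.01169
V̂(x̄_st) = Σ W_h² (1 − n_h/N_h) s_h²/n_h, with W_h = N_h/N and N = 1925:
  stratum 1: (800/1925)²·(1 − 33/800)·317.83²/33 = 506.874
  stratum 2: (1125/1925)²·(1 − 119/1125)·152.24²/119 = 59.4839
V̂(x̄_st) = 566.358
SE(x̄_st) = √566.358 = 23.7983

x̄_st ≈ 600.012, SE ≈ 23.8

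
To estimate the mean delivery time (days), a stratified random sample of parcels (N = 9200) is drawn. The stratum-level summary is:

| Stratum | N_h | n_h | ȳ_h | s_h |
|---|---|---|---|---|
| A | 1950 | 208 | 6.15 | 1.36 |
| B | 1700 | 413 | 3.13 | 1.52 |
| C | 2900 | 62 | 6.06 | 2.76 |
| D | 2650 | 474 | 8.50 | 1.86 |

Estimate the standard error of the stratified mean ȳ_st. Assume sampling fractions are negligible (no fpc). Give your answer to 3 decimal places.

V̂(ȳ_st) = Σ W_h² s_h²/n_h, with W_h = N_h/N and N = 9200:
  stratum A: (1950/9200)²·1.36²/208 = 0.000399492
  stratum B: (1700/9200)²·1.52²/413 = 0.000191011
  stratum C: (2900/9200)²·2.76²/62 = 0.0122081
  stratum D: (2650/9200)²·1.86²/474 = 0.000605569
V̂(ȳ_st) = 0.0134041
SE(ȳ_st) = √0.0134041 = 0.115776

SE(ȳ_st) ≈ 0.116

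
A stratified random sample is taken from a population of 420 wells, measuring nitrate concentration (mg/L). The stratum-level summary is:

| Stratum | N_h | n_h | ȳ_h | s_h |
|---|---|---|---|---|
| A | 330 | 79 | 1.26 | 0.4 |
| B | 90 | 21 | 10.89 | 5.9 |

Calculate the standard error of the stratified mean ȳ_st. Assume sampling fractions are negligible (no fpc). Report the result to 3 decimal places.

V̂(ȳ_st) = Σ W_h² s_h²/n_h, with W_h = N_h/N and N = 420:
  stratum A: (330/420)²·0.4²/79 = 0.00125032
  stratum B: (90/420)²·5.9²/21 = 0.0761152
V̂(ȳ_st) = 0.0773655
SE(ȳ_st) = √0.0773655 = 0.278147

SE(ȳ_st) ≈ 0.278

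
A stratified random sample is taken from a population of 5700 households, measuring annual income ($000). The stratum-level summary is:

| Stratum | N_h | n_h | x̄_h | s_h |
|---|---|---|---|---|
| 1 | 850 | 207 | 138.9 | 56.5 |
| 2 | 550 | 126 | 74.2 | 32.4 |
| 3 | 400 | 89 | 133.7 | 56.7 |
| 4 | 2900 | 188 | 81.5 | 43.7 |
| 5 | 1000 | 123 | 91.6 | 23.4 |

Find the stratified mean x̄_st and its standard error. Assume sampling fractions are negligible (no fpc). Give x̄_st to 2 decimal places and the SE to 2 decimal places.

x̄_st ≈ 94.79, SE ≈ 1.83

x̄_st = Σ W_h x̄_h = (850·138.9 + 550·74.2 + 400·133.7 + 2900·81.5 + 1000·91.6)/5700 = 94.79035
V̂(x̄_st) = Σ W_h² s_h²/n_h, with W_h = N_h/N and N = 5700:
  stratum 1: (850/5700)²·56.5²/207 = 0.342937
  stratum 2: (550/5700)²·32.4²/126 = 0.0775702
  stratum 3: (400/5700)²·56.7²/89 = 0.177888
  stratum 4: (2900/5700)²·43.7²/188 = 2.62937
  stratum 5: (1000/5700)²·23.4²/123 = 0.137018
V̂(x̄_st) = 3.36478
SE(x̄_st) = √3.36478 = 1.83433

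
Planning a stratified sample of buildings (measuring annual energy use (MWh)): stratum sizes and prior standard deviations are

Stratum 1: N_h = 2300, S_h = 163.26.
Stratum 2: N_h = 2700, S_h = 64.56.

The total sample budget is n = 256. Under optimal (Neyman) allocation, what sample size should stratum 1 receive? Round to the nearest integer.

175

Neyman allocation: n_h = n · N_h S_h / Σ N_i S_i, with n = 256.
  stratum 1: N_h·S_h = 2300·163.26 = 375498.00
  stratum 2: N_h·S_h = 2700·64.56 = 174312.00
Σ N_h S_h = 549810.00
n for stratum 1 = 256·375498.00/549810.00 = 174.838 → 175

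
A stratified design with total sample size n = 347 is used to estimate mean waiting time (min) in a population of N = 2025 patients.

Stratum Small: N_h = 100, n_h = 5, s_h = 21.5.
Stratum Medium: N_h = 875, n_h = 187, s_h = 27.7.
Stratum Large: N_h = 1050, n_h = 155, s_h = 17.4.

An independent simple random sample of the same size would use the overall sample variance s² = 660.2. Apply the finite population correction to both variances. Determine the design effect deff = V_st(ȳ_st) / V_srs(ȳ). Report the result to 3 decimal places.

deff ≈ 0.802

V̂(ȳ_st) = Σ W_h² (1 − n_h/N_h) s_h²/n_h, with W_h = N_h/N and N = 2025:
  stratum Small: (100/2025)²·(1 − 5/100)·21.5²/5 = 0.214181
  stratum Medium: (875/2025)²·(1 − 187/875)·27.7²/187 = 0.602371
  stratum Large: (1050/2025)²·(1 − 155/1050)·17.4²/155 = 0.44764
V_st = 1.26419
V_srs = (1 − 347/2025)·660.2/347 = 1.57657
deff = V_st / V_srs = 1.26419/1.57657 = 0.8019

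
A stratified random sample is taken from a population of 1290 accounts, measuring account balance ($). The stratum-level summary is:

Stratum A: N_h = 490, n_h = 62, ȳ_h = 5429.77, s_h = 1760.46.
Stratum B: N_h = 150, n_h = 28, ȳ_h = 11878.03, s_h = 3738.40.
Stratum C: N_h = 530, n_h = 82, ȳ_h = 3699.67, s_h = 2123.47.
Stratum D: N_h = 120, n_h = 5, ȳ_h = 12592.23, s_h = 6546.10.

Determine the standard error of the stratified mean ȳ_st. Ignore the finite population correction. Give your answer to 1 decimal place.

SE(ȳ_st) ≈ 312.1

V̂(ȳ_st) = Σ W_h² s_h²/n_h, with W_h = N_h/N and N = 1290:
  stratum A: (490/1290)²·1760.46²/62 = 7212.29
  stratum B: (150/1290)²·3738.40²/28 = 6748.65
  stratum C: (530/1290)²·2123.47²/82 = 9282.2
  stratum D: (120/1290)²·6546.10²/5 = 74161.5
V̂(ȳ_st) = 97404.6
SE(ȳ_st) = √97404.6 = 312.097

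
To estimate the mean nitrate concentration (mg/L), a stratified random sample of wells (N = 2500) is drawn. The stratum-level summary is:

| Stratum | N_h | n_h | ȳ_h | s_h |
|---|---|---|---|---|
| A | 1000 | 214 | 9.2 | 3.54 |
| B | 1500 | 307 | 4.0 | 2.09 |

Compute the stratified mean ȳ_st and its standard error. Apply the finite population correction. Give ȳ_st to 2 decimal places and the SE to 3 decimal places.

ȳ_st ≈ 6.08, SE ≈ 0.107

ȳ_st = Σ W_h ȳ_h = (1000·9.2 + 1500·4.0)/2500 = 6.08000
V̂(ȳ_st) = Σ W_h² (1 − n_h/N_h) s_h²/n_h, with W_h = N_h/N and N = 2500:
  stratum A: (1000/2500)²·(1 − 214/1000)·3.54²/214 = 0.00736436
  stratum B: (1500/2500)²·(1 − 307/1500)·2.09²/307 = 0.00407386
V̂(ȳ_st) = 0.0114382
SE(ȳ_st) = √0.0114382 = 0.10695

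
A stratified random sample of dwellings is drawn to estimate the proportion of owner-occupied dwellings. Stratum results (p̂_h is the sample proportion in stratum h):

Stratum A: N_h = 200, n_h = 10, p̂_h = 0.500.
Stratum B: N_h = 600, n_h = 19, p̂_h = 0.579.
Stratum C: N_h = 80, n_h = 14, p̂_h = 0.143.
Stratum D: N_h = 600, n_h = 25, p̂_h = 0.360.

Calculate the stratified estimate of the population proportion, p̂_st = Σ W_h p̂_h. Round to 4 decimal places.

N = 1480; stratum weights W_h = N_h/N.
p̂_st = Σ W_h p̂_h = (200·0.500 + 600·0.579 + 80·0.143 + 600·0.360)/1480 = 0.45597

p̂_st ≈ 0.4560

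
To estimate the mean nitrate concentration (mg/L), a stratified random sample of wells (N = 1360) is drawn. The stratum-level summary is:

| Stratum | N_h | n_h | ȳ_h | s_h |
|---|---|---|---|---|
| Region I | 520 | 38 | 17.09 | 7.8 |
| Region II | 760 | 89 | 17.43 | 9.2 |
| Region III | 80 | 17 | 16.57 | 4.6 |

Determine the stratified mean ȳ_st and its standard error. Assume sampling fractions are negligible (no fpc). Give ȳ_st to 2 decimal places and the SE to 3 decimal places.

ȳ_st ≈ 17.25, SE ≈ 0.732

ȳ_st = Σ W_h ȳ_h = (520·17.09 + 760·17.43 + 80·16.57)/1360 = 17.24941
V̂(ȳ_st) = Σ W_h² s_h²/n_h, with W_h = N_h/N and N = 1360:
  stratum Region I: (520/1360)²·7.8²/38 = 0.234064
  stratum Region II: (760/1360)²·9.2²/89 = 0.296985
  stratum Region III: (80/1360)²·4.6²/17 = 0.00430694
V̂(ȳ_st) = 0.535356
SE(ȳ_st) = √0.535356 = 0.73168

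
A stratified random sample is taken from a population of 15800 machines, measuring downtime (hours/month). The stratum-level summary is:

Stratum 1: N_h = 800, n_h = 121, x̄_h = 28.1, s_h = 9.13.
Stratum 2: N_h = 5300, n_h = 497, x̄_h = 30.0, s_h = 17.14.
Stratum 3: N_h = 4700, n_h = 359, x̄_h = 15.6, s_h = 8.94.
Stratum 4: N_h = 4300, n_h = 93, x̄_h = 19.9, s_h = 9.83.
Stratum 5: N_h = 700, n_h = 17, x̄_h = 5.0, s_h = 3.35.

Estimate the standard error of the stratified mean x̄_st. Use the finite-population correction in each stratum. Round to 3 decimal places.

SE(x̄_st) ≈ 0.396

V̂(x̄_st) = Σ W_h² (1 − n_h/N_h) s_h²/n_h, with W_h = N_h/N and N = 15800:
  stratum 1: (800/15800)²·(1 − 121/800)·9.13²/121 = 0.001499
  stratum 2: (5300/15800)²·(1 − 497/5300)·17.14²/497 = 0.0602753
  stratum 3: (4700/15800)²·(1 − 359/4700)·8.94²/359 = 0.0181951
  stratum 4: (4300/15800)²·(1 − 93/4300)·9.83²/93 = 0.0752924
  stratum 5: (700/15800)²·(1 − 17/700)·3.35²/17 = 0.00126429
V̂(x̄_st) = 0.156526
SE(x̄_st) = √0.156526 = 0.395634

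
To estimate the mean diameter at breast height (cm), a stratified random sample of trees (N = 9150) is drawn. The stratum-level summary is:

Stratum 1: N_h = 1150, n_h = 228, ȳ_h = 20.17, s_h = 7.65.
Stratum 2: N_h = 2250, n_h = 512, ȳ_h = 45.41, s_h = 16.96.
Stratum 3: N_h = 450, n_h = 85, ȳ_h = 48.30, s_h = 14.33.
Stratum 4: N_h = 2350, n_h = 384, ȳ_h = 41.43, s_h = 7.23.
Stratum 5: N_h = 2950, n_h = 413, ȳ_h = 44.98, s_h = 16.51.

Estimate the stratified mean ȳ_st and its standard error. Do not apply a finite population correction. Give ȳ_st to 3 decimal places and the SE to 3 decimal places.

ȳ_st ≈ 41.219, SE ≈ 0.348

ȳ_st = Σ W_h ȳ_h = (1150·20.17 + 2250·45.41 + 450·48.30 + 2350·41.43 + 2950·44.98)/9150 = 41.21907
V̂(ȳ_st) = Σ W_h² s_h²/n_h, with W_h = N_h/N and N = 9150:
  stratum 1: (1150/9150)²·7.65²/228 = 0.00405454
  stratum 2: (2250/9150)²·16.96²/512 = 0.0339707
  stratum 3: (450/9150)²·14.33²/85 = 0.00584327
  stratum 4: (2350/9150)²·7.23²/384 = 0.00897923
  stratum 5: (2950/9150)²·16.51²/413 = 0.0686034
V̂(ȳ_st) = 0.121451
SE(ȳ_st) = √0.121451 = 0.348498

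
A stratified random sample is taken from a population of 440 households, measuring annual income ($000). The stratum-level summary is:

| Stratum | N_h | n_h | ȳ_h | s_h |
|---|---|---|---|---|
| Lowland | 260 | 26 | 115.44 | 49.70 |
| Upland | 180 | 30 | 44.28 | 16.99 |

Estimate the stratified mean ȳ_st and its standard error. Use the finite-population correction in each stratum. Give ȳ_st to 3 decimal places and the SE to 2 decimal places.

ȳ_st = Σ W_h ȳ_h = (260·115.44 + 180·44.28)/440 = 86.32909
V̂(ȳ_st) = Σ W_h² (1 − n_h/N_h) s_h²/n_h, with W_h = N_h/N and N = 440:
  stratum Lowland: (260/440)²·(1 − 26/260)·49.70²/26 = 29.8554
  stratum Upland: (180/440)²·(1 − 30/180)·16.99²/30 = 1.34191
V̂(ȳ_st) = 31.1973
SE(ȳ_st) = √31.1973 = 5.58546

ȳ_st ≈ 86.329, SE ≈ 5.59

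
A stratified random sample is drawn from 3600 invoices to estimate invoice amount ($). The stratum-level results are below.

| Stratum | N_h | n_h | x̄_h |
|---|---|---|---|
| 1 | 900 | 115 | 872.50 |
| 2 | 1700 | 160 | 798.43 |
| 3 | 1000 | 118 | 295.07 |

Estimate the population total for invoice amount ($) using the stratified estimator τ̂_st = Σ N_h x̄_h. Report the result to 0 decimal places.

τ̂_st ≈ 2437651

τ̂_st = Σ N_h x̄_h = 900·872.50 + 1700·798.43 + 1000·295.07 = 2437651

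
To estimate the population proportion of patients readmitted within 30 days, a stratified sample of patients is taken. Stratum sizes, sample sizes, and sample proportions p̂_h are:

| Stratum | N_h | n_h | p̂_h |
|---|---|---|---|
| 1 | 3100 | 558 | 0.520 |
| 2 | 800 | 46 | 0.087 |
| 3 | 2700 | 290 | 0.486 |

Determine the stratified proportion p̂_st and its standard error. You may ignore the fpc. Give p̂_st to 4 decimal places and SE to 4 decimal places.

p̂_st ≈ 0.4536, SE ≈ 0.0164

N = 6600; stratum weights W_h = N_h/N.
p̂_st = Σ W_h p̂_h = (3100·0.520 + 800·0.087 + 2700·0.486)/6600 = 0.45361
V̂(p̂_st) = Σ W_h² p̂_h(1−p̂_h)/(n_h−1):
  stratum 1: (3100/6600)²·0.520·0.480/557 = 9.8861e-05
  stratum 2: (800/6600)²·0.087·0.913/45 = 2.5934e-05
  stratum 3: (2700/6600)²·0.486·0.514/289 = 0.000144658
V̂(p̂_st) = 0.000269453; SE = √V̂ = 0.016415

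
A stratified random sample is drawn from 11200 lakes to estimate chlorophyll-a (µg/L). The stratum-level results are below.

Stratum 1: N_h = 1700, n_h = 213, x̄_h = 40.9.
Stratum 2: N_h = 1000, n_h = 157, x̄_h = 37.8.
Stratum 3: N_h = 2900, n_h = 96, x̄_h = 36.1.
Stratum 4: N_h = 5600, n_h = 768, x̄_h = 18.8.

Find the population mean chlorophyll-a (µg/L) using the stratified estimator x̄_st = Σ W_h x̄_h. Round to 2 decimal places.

N = Σ N_h = 11200. Stratum weights W_h = N_h/N.
x̄_st = (1700·40.9 + 1000·37.8 + 2900·36.1 + 5600·18.8) / 11200 = 28.3304

x̄_st ≈ 28.33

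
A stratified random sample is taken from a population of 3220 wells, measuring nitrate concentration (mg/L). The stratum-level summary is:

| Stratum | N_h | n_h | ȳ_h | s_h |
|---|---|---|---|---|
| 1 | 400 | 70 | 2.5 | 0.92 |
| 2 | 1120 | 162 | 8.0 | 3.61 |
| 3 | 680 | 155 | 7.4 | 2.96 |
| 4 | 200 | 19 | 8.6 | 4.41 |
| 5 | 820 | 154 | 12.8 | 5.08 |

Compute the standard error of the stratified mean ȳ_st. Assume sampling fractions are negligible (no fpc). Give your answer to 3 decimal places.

V̂(ȳ_st) = Σ W_h² s_h²/n_h, with W_h = N_h/N and N = 3220:
  stratum 1: (400/3220)²·0.92²/70 = 0.000186589
  stratum 2: (1120/3220)²·3.61²/162 = 0.00973248
  stratum 3: (680/3220)²·2.96²/155 = 0.00252091
  stratum 4: (200/3220)²·4.41²/19 = 0.00394886
  stratum 5: (820/3220)²·5.08²/154 = 0.0108673
V̂(ȳ_st) = 0.0272562
SE(ȳ_st) = √0.0272562 = 0.165094

SE(ȳ_st) ≈ 0.165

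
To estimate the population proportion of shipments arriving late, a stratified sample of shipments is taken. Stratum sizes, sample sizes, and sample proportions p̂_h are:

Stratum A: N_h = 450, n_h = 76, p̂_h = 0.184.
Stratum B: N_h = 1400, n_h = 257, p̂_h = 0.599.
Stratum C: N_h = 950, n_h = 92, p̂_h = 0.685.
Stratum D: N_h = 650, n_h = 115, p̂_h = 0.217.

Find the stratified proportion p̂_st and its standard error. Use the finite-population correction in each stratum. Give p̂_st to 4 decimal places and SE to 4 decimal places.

N = 3450; stratum weights W_h = N_h/N.
p̂_st = Σ W_h p̂_h = (450·0.184 + 1400·0.599 + 950·0.685 + 650·0.217)/3450 = 0.49658
V̂(p̂_st) = Σ W_h² (1 − n_h/N_h) p̂_h(1−p̂_h)/(n_h−1):
  stratum A: (450/3450)²·(1 − 76/450)·0.184·0.816/75 = 2.83069e-05
  stratum B: (1400/3450)²·(1 − 257/1400)·0.599·0.401/256 = 0.000126144
  stratum C: (950/3450)²·(1 − 92/950)·0.685·0.315/91 = 0.00016238
  stratum D: (650/3450)²·(1 − 115/650)·0.217·0.783/114 = 4.35457e-05
V̂(p̂_st) = 0.000360377; SE = √V̂ = 0.0189836

p̂_st ≈ 0.4966, SE ≈ 0.0190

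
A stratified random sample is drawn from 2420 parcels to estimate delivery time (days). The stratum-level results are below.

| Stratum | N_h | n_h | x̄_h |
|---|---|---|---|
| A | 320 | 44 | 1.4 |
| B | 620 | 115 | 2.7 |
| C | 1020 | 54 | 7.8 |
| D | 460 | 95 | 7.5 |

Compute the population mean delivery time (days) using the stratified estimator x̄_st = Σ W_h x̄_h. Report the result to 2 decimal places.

N = Σ N_h = 2420. Stratum weights W_h = N_h/N.
x̄_st = (320·1.4 + 620·2.7 + 1020·7.8 + 460·7.5) / 2420 = 5.5901

x̄_st ≈ 5.59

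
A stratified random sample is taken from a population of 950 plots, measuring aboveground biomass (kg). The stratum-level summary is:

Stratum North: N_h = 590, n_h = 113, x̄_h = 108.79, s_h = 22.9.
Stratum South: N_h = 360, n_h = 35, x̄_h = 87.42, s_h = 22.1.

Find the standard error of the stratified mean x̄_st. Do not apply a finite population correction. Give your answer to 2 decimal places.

SE(x̄_st) ≈ 1.95

V̂(x̄_st) = Σ W_h² s_h²/n_h, with W_h = N_h/N and N = 950:
  stratum North: (590/950)²·22.9²/113 = 1.78998
  stratum South: (360/950)²·22.1²/35 = 2.00389
V̂(x̄_st) = 3.79388
SE(x̄_st) = √3.79388 = 1.94779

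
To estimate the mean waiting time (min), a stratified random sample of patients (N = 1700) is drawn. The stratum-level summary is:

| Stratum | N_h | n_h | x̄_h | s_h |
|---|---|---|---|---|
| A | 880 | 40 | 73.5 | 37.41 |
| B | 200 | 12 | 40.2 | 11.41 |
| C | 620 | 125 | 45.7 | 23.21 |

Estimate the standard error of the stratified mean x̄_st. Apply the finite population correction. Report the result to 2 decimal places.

V̂(x̄_st) = Σ W_h² (1 − n_h/N_h) s_h²/n_h, with W_h = N_h/N and N = 1700:
  stratum A: (880/1700)²·(1 − 40/880)·37.41²/40 = 8.9491
  stratum B: (200/1700)²·(1 − 12/200)·11.41²/12 = 0.14115
  stratum C: (620/1700)²·(1 − 125/620)·23.21²/125 = 0.457656
V̂(x̄_st) = 9.54791
SE(x̄_st) = √9.54791 = 3.08997

SE(x̄_st) ≈ 3.09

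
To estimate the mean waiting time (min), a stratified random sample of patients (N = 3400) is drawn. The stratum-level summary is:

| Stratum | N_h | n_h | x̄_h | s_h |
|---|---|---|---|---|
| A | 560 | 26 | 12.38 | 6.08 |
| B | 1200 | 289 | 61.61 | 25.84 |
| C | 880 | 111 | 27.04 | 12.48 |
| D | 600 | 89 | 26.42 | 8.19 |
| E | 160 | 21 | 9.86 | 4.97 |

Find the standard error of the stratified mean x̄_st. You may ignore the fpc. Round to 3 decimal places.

V̂(x̄_st) = Σ W_h² s_h²/n_h, with W_h = N_h/N and N = 3400:
  stratum A: (560/3400)²·6.08²/26 = 0.0385702
  stratum B: (1200/3400)²·25.84²/289 = 0.287801
  stratum C: (880/3400)²·12.48²/111 = 0.0939969
  stratum D: (600/3400)²·8.19²/89 = 0.0234705
  stratum E: (160/3400)²·4.97²/21 = 0.00260481
V̂(x̄_st) = 0.446443
SE(x̄_st) = √0.446443 = 0.668164

SE(x̄_st) ≈ 0.668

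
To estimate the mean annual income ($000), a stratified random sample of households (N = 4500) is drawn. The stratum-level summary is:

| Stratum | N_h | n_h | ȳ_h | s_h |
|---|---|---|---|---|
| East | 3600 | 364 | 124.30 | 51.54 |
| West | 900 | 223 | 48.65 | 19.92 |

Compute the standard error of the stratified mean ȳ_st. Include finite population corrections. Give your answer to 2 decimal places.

SE(ȳ_st) ≈ 2.06

V̂(ȳ_st) = Σ W_h² (1 − n_h/N_h) s_h²/n_h, with W_h = N_h/N and N = 4500:
  stratum East: (3600/4500)²·(1 − 364/3600)·51.54²/364 = 4.1983
  stratum West: (900/4500)²·(1 − 223/900)·19.92²/223 = 0.0535402
V̂(ȳ_st) = 4.25184
SE(ȳ_st) = √4.25184 = 2.062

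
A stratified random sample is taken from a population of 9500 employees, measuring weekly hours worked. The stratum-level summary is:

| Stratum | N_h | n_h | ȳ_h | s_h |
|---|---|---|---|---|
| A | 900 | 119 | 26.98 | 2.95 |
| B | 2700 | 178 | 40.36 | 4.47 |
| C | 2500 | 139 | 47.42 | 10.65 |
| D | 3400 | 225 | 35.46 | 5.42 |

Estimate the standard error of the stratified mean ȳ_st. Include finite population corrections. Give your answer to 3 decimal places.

V̂(ȳ_st) = Σ W_h² (1 − n_h/N_h) s_h²/n_h, with W_h = N_h/N and N = 9500:
  stratum A: (900/9500)²·(1 − 119/900)·2.95²/119 = 0.000569565
  stratum B: (2700/9500)²·(1 − 178/2700)·4.47²/178 = 0.00846948
  stratum C: (2500/9500)²·(1 − 139/2500)·10.65²/139 = 0.0533671
  stratum D: (3400/9500)²·(1 − 225/3400)·5.42²/225 = 0.0156168
V̂(ȳ_st) = 0.0780229
SE(ȳ_st) = √0.0780229 = 0.279326

SE(ȳ_st) ≈ 0.279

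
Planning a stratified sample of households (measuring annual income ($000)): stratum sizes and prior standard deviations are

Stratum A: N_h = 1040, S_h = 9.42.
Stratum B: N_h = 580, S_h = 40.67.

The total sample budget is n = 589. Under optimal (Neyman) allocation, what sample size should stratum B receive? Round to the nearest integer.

Neyman allocation: n_h = n · N_h S_h / Σ N_i S_i, with n = 589.
  stratum A: N_h·S_h = 1040·9.42 = 9796.80
  stratum B: N_h·S_h = 580·40.67 = 23588.60
Σ N_h S_h = 33385.40
n for stratum B = 589·23588.60/33385.40 = 416.161 → 416

416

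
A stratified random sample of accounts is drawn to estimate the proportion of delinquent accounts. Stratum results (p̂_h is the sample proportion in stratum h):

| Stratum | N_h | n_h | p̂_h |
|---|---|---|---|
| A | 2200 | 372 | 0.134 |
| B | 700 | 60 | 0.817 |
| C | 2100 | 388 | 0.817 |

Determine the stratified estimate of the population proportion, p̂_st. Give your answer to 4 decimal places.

p̂_st ≈ 0.5165

N = 5000; stratum weights W_h = N_h/N.
p̂_st = Σ W_h p̂_h = (2200·0.134 + 700·0.817 + 2100·0.817)/5000 = 0.51648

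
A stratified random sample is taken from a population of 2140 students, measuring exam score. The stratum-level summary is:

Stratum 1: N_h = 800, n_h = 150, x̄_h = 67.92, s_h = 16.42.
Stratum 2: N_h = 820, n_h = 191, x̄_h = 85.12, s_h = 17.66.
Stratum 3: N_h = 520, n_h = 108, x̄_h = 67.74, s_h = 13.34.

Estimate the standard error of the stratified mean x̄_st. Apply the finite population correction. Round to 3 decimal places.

V̂(x̄_st) = Σ W_h² (1 − n_h/N_h) s_h²/n_h, with W_h = N_h/N and N = 2140:
  stratum 1: (800/2140)²·(1 − 150/800)·16.42²/150 = 0.204094
  stratum 2: (820/2140)²·(1 − 191/820)·17.66²/191 = 0.183901
  stratum 3: (520/2140)²·(1 − 108/520)·13.34²/108 = 0.0770834
V̂(x̄_st) = 0.465079
SE(x̄_st) = √0.465079 = 0.681967

SE(x̄_st) ≈ 0.682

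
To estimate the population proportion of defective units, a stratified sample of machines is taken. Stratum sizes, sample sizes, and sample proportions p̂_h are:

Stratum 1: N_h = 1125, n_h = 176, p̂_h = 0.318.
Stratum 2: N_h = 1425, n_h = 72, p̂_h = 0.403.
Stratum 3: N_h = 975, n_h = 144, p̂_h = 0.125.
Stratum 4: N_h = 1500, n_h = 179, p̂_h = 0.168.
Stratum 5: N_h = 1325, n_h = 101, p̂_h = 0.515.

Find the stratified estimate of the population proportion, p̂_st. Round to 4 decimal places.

p̂_st ≈ 0.3131

N = 6350; stratum weights W_h = N_h/N.
p̂_st = Σ W_h p̂_h = (1125·0.318 + 1425·0.403 + 975·0.125 + 1500·0.168 + 1325·0.515)/6350 = 0.31311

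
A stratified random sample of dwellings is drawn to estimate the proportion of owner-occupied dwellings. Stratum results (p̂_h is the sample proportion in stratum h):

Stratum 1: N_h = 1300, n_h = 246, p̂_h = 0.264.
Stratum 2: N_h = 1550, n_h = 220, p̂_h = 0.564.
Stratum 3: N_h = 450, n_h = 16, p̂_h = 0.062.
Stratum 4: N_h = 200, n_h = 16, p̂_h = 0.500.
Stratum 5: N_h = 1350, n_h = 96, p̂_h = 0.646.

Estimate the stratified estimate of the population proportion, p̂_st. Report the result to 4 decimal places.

p̂_st ≈ 0.4572

N = 4850; stratum weights W_h = N_h/N.
p̂_st = Σ W_h p̂_h = (1300·0.264 + 1550·0.564 + 450·0.062 + 200·0.500 + 1350·0.646)/4850 = 0.45720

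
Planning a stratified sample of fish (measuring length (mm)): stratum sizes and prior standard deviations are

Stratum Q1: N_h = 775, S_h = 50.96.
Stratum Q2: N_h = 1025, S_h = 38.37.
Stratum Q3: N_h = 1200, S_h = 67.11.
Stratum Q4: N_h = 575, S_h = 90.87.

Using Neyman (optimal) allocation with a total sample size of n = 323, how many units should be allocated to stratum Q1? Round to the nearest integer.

60

Neyman allocation: n_h = n · N_h S_h / Σ N_i S_i, with n = 323.
  stratum Q1: N_h·S_h = 775·50.96 = 39494.00
  stratum Q2: N_h·S_h = 1025·38.37 = 39329.25
  stratum Q3: N_h·S_h = 1200·67.11 = 80532.00
  stratum Q4: N_h·S_h = 575·90.87 = 52250.25
Σ N_h S_h = 211605.50
n for stratum Q1 = 323·39494.00/211605.50 = 60.285 → 60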